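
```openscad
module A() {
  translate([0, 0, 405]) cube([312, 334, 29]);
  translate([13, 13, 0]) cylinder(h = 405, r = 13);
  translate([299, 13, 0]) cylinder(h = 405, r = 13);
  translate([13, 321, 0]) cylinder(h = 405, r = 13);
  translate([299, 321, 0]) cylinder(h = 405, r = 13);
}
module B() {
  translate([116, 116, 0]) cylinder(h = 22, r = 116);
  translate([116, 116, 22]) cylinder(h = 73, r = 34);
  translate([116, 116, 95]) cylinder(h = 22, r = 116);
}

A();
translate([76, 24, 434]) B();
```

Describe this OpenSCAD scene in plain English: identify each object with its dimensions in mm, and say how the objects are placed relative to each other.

A is a simple wooden stool: a rectangular seat 312 mm (x) by 334 mm (y), 29 mm thick, top face at z = 434 mm, on four round legs, each 26 mm in diameter. The legs rest on z = 0, each leg's axis is inset half a diameter from the nearest pair of seat edges (so the leg's bounding box is flush with the corner).

B is a spool: two coaxial disc flanges of radius 116 mm and thickness 22 mm, joined by a core cylinder of radius 34 mm and height 73 mm. The lower flange rests on z = 0 and the three cylinders share a vertical axis.

The spool is on top of the stool.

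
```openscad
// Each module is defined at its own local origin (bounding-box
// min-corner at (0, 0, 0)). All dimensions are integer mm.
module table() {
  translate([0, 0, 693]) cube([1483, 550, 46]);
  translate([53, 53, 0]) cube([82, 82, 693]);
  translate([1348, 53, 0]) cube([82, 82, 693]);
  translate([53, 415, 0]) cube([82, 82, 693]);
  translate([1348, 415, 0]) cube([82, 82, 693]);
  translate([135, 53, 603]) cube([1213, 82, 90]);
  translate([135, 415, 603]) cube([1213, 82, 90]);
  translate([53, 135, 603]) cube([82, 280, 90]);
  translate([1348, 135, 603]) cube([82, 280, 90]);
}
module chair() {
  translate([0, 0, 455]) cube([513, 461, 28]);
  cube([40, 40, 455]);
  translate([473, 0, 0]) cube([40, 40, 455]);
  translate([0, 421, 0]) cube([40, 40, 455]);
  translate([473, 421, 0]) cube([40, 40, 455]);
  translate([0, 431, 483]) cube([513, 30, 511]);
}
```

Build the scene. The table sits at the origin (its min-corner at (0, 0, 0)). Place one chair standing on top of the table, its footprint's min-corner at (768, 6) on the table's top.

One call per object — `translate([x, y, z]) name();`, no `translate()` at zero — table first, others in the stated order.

table();
translate([768, 6, 739]) chair();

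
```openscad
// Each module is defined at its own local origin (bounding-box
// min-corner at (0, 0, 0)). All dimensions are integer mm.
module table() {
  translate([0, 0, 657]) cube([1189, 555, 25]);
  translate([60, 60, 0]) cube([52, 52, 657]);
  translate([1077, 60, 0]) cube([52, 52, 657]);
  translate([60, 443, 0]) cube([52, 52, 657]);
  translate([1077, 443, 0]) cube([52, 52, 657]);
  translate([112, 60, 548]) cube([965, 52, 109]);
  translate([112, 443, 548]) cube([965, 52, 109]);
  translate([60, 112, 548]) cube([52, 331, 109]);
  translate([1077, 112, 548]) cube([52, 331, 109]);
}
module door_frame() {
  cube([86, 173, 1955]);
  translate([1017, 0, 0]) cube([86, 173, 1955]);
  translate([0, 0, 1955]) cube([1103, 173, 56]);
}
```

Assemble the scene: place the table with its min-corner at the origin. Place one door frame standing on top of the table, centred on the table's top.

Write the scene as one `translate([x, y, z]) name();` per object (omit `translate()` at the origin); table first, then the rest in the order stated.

table();
translate([43, 191, 682]) door_frame();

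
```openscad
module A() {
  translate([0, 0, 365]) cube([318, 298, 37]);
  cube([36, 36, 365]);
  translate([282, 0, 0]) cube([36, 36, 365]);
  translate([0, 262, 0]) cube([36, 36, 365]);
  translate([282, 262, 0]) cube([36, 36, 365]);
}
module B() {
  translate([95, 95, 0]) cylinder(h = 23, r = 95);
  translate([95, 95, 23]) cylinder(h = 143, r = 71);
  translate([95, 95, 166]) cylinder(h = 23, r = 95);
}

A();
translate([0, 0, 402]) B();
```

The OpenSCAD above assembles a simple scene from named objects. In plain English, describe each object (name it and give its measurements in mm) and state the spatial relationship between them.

A is a simple wooden stool: a rectangular seat 318 mm (x) by 298 mm (y), 37 mm thick, top face at z = 402 mm, on four square legs, each 36×36 mm in cross-section. The legs rest on z = 0, each flush with a corner of the seat.

B is a spool: two coaxial disc flanges of radius 95 mm and thickness 23 mm, joined by a core cylinder of radius 71 mm and height 143 mm. The lower flange rests on z = 0 and the three cylinders share a vertical axis.

The spool is on top of the stool.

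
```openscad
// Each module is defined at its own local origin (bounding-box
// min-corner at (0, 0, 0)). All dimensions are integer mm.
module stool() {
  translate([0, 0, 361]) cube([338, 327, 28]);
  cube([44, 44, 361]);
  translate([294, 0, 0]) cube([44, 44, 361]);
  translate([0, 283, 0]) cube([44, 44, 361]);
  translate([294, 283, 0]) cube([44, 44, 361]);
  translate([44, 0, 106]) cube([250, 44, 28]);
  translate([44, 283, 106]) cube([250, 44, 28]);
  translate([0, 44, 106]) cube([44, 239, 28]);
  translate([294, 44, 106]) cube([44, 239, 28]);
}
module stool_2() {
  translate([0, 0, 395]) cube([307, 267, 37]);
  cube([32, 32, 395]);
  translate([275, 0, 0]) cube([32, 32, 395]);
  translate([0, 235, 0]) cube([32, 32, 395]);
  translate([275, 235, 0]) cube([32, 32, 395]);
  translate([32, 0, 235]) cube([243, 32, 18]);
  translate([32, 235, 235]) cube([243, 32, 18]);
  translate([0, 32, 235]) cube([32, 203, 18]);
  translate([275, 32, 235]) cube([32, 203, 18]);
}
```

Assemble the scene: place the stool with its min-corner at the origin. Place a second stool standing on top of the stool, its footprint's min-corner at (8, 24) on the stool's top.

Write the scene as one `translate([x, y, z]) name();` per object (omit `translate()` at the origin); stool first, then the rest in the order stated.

stool();
translate([8, 24, 389]) stool_2();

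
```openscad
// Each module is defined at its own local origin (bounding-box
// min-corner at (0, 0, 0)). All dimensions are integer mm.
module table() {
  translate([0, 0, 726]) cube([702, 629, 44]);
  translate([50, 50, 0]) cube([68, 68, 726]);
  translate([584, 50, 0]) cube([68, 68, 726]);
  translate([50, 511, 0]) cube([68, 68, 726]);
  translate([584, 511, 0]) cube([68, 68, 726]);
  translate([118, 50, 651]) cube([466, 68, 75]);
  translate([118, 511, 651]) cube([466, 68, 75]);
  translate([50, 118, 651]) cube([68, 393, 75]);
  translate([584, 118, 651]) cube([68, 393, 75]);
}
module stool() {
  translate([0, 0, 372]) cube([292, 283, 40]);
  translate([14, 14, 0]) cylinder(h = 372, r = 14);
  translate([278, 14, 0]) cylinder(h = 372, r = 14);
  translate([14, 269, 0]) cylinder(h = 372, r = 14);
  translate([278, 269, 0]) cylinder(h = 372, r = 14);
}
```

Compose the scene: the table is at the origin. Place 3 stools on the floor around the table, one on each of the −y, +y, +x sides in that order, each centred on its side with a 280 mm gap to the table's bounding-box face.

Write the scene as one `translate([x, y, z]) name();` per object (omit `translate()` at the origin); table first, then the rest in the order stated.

table();
translate([205, -563, 0]) stool();
translate([205, 909, 0]) stool();
translate([982, 173, 0]) stool();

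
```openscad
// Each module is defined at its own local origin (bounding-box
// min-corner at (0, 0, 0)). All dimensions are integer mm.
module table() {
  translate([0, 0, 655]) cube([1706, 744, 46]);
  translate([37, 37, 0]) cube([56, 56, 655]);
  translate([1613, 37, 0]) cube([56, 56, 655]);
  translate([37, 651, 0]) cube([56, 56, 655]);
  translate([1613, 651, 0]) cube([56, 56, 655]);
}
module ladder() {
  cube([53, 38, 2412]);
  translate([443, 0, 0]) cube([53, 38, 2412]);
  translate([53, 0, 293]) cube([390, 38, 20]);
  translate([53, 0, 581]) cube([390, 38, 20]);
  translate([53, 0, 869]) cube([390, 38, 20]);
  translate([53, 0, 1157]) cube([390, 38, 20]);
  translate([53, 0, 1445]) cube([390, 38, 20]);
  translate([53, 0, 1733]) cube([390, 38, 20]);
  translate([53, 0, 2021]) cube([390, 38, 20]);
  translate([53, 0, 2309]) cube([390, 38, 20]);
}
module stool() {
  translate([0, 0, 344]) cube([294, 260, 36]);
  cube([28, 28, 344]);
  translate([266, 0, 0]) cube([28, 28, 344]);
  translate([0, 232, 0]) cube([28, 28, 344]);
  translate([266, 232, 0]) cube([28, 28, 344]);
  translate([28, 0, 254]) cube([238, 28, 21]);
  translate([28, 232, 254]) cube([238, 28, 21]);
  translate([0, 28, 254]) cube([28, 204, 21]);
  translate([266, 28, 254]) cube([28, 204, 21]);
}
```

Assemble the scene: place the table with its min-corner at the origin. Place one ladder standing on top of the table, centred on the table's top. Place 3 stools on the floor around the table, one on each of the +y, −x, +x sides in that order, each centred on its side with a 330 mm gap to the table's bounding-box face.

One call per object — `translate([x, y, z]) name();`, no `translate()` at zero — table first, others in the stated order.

table();
translate([605, 353, 701]) ladder();
translate([706, 1074, 0]) stool();
translate([-624, 242, 0]) stool();
translate([2036, 242, 0]) stool();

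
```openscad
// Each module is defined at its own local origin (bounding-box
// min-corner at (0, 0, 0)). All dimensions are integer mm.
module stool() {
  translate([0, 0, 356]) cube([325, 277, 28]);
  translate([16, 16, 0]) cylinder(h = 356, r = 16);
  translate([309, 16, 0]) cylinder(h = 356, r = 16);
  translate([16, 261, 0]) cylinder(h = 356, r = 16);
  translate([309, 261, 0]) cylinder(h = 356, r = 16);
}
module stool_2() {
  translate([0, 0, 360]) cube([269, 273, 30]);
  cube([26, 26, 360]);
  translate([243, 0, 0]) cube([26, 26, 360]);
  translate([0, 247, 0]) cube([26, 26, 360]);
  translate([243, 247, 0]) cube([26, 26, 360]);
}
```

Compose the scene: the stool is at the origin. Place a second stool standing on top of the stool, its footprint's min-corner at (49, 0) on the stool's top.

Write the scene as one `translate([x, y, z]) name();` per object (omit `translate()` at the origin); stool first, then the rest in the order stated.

stool();
translate([49, 0, 384]) stool_2();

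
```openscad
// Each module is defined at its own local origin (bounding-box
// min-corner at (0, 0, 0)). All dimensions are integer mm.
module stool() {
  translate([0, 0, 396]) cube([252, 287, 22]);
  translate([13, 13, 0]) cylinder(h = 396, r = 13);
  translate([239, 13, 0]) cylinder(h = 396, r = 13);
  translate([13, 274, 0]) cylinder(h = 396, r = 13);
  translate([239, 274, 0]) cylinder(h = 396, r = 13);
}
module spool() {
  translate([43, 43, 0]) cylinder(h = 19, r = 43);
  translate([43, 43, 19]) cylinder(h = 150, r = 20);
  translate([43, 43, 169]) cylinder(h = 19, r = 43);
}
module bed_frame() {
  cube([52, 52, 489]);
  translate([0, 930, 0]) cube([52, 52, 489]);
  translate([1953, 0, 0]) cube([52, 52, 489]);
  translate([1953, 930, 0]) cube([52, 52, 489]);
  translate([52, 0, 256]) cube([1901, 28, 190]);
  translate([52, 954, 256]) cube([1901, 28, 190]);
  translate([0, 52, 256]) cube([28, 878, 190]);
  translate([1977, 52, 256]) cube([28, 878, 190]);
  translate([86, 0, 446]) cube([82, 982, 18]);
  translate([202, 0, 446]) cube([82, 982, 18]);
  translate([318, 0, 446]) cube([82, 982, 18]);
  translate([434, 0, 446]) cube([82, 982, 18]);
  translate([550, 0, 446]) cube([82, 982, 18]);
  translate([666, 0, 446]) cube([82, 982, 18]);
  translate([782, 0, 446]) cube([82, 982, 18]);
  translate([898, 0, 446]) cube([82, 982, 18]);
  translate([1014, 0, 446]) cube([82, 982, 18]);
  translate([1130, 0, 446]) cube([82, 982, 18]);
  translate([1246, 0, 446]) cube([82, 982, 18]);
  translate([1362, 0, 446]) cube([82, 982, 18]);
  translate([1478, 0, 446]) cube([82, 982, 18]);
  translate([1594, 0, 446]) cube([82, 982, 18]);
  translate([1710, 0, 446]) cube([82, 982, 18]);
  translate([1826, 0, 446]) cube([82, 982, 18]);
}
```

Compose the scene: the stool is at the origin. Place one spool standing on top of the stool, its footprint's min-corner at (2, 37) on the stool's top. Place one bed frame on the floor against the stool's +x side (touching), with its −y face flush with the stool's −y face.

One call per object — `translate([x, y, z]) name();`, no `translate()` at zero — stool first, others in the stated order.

stool();
translate([2, 37, 418]) spool();
translate([252, 0, 0]) bed_frame();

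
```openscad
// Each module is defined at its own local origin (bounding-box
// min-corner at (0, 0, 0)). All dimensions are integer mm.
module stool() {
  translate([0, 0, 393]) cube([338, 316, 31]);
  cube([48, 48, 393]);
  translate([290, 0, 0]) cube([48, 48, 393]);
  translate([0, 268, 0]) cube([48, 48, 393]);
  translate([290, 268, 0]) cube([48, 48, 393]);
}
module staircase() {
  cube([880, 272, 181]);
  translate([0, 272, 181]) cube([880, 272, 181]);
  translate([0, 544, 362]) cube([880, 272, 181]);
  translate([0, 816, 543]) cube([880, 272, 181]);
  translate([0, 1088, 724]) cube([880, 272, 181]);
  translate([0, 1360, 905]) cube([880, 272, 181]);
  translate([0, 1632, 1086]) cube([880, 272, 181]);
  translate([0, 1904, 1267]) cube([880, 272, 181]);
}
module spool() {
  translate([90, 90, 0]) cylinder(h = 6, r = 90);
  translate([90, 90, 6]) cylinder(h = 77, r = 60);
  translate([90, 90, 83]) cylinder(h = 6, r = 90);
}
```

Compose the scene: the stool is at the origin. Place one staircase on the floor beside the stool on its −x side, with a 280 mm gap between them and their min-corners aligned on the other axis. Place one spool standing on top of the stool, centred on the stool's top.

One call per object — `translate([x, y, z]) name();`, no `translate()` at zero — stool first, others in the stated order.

stool();
translate([-1160, 0, 0]) staircase();
translate([79, 68, 424]) spool();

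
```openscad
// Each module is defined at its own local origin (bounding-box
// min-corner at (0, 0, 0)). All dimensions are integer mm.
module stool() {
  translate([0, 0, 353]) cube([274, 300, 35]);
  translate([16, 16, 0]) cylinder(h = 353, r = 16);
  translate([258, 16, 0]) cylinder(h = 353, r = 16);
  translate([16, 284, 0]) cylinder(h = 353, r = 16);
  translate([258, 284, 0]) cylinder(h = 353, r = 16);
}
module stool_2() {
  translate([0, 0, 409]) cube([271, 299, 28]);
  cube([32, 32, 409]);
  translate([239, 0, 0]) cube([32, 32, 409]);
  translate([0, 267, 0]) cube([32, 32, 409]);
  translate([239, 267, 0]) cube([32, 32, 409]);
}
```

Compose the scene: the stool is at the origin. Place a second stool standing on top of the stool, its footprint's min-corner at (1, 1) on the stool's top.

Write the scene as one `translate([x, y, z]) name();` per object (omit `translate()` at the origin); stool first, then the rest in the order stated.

stool();
translate([1, 1, 388]) stool_2();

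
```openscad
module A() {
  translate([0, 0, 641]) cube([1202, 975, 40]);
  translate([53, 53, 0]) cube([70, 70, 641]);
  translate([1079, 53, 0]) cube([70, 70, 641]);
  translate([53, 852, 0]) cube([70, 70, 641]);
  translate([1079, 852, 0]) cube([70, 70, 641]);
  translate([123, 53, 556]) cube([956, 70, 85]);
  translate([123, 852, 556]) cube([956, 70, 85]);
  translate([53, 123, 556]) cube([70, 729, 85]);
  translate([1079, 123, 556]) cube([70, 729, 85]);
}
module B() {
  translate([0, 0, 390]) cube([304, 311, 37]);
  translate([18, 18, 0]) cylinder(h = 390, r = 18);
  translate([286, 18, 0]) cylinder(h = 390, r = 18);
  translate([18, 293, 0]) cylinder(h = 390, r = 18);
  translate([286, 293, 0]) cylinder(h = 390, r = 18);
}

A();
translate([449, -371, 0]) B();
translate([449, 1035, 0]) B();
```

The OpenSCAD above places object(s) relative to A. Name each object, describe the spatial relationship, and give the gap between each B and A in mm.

A is a table. B is a stool. Two stools sit around the table at the −y, +y sides. The gap between each stool and the table is 60 mm.

Each stool's nearest face is 60 mm from the table's bounding box.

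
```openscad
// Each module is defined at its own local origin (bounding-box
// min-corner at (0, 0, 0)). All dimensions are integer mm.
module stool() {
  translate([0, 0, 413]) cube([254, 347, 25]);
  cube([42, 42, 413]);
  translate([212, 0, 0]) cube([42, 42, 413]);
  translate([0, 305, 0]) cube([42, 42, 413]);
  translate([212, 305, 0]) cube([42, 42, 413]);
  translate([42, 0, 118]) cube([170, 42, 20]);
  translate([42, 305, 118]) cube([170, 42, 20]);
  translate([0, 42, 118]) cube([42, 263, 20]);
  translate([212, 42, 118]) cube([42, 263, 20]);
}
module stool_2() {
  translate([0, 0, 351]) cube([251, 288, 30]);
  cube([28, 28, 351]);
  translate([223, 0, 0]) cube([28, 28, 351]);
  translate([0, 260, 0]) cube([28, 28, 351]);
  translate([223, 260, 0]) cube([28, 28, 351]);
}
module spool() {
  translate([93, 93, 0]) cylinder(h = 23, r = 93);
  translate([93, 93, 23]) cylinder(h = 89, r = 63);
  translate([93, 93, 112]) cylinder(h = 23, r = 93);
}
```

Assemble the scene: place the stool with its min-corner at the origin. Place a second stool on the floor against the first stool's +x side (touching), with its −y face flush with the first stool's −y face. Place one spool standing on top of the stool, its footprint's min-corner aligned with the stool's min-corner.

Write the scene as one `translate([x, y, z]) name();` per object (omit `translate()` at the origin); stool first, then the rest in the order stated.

stool();
translate([254, 0, 0]) stool_2();
translate([0, 0, 438]) spool();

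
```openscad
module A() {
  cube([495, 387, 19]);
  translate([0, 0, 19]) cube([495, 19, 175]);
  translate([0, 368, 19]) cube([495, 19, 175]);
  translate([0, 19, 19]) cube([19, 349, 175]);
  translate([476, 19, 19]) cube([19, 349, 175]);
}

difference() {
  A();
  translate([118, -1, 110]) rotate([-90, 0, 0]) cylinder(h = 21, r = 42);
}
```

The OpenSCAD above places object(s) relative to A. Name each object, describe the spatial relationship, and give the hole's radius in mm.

The subtracted cylinder has r = 42 mm.

A is an open box. The open box has a circular hole through its front wall. The hole's radius is 42 mm.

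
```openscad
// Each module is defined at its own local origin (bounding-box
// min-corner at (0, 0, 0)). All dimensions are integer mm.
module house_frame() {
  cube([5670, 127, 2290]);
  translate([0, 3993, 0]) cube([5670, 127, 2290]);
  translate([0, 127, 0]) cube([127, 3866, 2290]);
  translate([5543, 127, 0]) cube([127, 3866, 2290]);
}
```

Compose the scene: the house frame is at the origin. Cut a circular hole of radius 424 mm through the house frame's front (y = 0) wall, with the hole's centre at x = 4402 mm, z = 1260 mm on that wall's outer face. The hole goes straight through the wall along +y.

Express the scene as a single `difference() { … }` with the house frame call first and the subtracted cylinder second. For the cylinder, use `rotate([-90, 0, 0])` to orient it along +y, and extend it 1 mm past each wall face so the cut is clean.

difference() {
  house_frame();
  translate([4402, -1, 1260]) rotate([-90, 0, 0]) cylinder(h = 129, r = 424);
}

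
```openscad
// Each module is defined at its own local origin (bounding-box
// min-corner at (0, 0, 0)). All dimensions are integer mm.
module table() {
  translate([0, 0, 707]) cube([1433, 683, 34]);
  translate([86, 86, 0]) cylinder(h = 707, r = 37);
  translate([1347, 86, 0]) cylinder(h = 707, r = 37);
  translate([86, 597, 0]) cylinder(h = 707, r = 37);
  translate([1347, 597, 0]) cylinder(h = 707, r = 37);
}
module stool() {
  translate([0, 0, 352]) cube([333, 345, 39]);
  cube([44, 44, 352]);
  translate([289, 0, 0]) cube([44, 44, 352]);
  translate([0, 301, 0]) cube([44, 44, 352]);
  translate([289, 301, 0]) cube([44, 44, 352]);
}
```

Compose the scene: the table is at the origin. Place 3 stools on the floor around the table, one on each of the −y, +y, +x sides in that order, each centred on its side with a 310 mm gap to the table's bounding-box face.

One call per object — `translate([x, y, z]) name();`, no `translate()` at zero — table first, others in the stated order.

table();
translate([550, -655, 0]) stool();
translate([550, 993, 0]) stool();
translate([1743, 169, 0]) stool();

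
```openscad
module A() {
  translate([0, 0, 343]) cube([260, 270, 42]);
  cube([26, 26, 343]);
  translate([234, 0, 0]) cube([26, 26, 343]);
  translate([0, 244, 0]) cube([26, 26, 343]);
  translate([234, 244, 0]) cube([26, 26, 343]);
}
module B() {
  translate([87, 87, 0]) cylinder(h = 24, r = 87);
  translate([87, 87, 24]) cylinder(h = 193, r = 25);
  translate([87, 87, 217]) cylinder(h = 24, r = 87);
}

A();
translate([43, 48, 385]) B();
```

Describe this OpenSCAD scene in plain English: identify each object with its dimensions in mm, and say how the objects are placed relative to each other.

A is a four-legged stool. The seat is 260×270 mm, 42 mm thick, top at z = 385 mm. It stands on four square legs, each 26×26 mm in cross-section, from z = 0 to the seat underside, each flush with a corner of the seat.

B is a spool: two coaxial disc flanges of radius 87 mm and thickness 24 mm, joined by a core cylinder of radius 25 mm and height 193 mm. The lower flange rests on z = 0 and the three cylinders share a vertical axis.

The spool is on top of the stool, centred.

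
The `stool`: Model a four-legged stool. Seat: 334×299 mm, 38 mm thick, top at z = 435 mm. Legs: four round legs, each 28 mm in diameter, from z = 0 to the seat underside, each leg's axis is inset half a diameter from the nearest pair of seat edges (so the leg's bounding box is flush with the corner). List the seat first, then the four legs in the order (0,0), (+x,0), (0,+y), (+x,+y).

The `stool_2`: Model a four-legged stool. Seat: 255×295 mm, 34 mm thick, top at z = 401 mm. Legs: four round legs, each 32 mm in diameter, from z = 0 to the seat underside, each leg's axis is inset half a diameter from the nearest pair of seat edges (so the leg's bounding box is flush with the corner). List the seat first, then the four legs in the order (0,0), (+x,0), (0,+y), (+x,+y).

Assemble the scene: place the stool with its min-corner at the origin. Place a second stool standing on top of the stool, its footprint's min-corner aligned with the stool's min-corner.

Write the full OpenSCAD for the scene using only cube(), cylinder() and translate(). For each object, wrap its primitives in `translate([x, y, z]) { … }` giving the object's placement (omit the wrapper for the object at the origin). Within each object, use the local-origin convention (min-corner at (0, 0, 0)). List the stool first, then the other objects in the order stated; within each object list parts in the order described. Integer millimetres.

translate([0, 0, 397]) cube([334, 299, 38]);
translate([14, 14, 0]) cylinder(h = 397, r = 14);
translate([320, 14, 0]) cylinder(h = 397, r = 14);
translate([14, 285, 0]) cylinder(h = 397, r = 14);
translate([320, 285, 0]) cylinder(h = 397, r = 14);
translate([0, 0, 435]) {
  translate([0, 0, 367]) cube([255, 295, 34]);
  translate([16, 16, 0]) cylinder(h = 367, r = 16);
  translate([239, 16, 0]) cylinder(h = 367, r = 16);
  translate([16, 279, 0]) cylinder(h = 367, r = 16);
  translate([239, 279, 0]) cylinder(h = 367, r = 16);
}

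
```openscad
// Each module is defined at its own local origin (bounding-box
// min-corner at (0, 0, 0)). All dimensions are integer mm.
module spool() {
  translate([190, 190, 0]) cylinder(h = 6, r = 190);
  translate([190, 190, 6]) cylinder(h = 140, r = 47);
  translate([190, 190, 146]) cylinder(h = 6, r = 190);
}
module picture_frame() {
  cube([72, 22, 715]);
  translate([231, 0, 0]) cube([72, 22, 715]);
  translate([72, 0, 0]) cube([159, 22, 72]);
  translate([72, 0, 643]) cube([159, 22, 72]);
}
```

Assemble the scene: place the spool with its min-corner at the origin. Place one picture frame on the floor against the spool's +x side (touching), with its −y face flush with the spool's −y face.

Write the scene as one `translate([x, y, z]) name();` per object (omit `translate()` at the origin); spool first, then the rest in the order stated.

spool();
translate([380, 0, 0]) picture_frame();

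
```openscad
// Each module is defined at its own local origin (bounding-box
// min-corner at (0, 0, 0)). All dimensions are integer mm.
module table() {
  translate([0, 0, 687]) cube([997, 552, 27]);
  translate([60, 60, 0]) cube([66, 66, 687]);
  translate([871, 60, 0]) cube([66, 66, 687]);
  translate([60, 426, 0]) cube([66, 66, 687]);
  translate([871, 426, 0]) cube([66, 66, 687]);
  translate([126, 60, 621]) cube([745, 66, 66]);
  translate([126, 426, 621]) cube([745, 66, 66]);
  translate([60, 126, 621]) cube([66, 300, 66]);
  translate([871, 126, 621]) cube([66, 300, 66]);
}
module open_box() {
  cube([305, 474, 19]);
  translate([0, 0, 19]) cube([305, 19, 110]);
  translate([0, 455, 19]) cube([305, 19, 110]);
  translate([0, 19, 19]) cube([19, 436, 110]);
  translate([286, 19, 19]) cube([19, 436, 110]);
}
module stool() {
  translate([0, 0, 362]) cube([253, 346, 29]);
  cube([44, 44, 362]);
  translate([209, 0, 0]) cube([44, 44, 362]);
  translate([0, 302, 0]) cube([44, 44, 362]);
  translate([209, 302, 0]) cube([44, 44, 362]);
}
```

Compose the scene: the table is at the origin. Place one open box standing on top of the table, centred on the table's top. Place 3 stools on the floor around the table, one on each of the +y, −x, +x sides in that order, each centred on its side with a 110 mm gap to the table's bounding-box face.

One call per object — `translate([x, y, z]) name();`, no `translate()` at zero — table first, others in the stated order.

table();
translate([346, 39, 714]) open_box();
translate([372, 662, 0]) stool();
translate([-363, 103, 0]) stool();
translate([1107, 103, 0]) stool();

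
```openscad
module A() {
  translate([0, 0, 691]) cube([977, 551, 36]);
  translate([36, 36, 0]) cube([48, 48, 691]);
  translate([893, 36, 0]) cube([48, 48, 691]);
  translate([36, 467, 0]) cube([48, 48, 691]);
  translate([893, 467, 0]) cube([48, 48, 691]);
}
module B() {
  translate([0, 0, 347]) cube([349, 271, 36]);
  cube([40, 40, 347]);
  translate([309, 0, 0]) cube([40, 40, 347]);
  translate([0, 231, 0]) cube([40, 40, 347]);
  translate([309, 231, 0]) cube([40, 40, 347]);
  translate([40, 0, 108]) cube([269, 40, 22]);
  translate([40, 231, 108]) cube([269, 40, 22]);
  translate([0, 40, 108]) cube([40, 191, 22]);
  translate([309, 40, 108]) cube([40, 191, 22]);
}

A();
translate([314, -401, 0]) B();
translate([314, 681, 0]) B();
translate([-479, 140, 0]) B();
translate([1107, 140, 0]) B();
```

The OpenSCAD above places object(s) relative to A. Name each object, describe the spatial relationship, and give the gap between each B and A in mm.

A is a table. B is a stool. Four stools sit around the table at the −y, +y, −x, +x sides. The gap between each stool and the table is 130 mm.

Each stool's nearest face is 130 mm from the table's bounding box.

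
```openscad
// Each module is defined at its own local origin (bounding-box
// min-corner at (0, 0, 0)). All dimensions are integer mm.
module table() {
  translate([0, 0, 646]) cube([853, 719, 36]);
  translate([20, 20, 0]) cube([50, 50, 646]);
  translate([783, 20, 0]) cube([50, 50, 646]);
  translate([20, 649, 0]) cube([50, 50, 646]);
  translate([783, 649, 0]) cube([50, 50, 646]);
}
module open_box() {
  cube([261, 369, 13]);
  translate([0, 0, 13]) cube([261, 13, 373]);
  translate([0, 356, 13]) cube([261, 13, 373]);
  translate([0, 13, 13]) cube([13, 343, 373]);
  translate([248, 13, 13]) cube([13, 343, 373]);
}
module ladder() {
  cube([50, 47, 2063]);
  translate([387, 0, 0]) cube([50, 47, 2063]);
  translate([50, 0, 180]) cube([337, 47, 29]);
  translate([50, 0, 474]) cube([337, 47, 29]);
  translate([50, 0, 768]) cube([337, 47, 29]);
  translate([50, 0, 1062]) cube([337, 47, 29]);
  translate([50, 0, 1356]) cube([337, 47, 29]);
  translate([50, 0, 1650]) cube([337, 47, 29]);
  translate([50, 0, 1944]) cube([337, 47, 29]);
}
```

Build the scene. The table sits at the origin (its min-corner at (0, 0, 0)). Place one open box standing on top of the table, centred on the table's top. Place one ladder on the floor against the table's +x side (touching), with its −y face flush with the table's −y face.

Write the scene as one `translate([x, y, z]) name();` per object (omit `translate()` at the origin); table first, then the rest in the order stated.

table();
translate([296, 175, 682]) open_box();
translate([853, 0, 0]) ladder();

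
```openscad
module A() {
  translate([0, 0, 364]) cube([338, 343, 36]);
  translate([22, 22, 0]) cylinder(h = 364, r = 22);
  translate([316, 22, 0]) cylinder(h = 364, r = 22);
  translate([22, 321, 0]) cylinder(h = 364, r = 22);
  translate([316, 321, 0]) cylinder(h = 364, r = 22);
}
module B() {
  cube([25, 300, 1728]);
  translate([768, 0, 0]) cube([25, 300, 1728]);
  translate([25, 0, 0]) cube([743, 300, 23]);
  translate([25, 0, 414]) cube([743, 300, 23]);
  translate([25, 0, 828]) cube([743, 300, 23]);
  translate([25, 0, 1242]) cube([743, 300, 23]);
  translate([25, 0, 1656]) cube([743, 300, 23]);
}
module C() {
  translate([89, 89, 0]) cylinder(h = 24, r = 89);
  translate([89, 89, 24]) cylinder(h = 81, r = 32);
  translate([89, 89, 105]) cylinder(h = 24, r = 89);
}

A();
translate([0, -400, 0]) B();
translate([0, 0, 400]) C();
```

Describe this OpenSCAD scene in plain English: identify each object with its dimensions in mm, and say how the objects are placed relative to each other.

A is a four-legged stool. The seat is 338×343 mm, 36 mm thick, top at z = 400 mm. It stands on four round legs, each 44 mm in diameter, from z = 0 to the seat underside, each leg's axis is inset half a diameter from the nearest pair of seat edges (so the leg's bounding box is flush with the corner).

B is an open bookshelf. Two side panels, each 25 mm thick, 300 mm deep and 1728 mm tall, stand 793 mm apart (outside-to-outside). Between them sit 5 shelves, each 23 mm thick and 300 mm deep, spanning the full gap between the sides. The bottom shelf rests on the floor (its underside at z = 0) and the clear gap between one shelf's top and the next shelf's underside is 391 mm.

C is a spool: two coaxial disc flanges of radius 89 mm and thickness 24 mm, joined by a core cylinder of radius 32 mm and height 81 mm. The lower flange rests on z = 0 and the three cylinders share a vertical axis.

The bookshelf is on the floor beside the stool on its −y side. The spool is on top of the stool.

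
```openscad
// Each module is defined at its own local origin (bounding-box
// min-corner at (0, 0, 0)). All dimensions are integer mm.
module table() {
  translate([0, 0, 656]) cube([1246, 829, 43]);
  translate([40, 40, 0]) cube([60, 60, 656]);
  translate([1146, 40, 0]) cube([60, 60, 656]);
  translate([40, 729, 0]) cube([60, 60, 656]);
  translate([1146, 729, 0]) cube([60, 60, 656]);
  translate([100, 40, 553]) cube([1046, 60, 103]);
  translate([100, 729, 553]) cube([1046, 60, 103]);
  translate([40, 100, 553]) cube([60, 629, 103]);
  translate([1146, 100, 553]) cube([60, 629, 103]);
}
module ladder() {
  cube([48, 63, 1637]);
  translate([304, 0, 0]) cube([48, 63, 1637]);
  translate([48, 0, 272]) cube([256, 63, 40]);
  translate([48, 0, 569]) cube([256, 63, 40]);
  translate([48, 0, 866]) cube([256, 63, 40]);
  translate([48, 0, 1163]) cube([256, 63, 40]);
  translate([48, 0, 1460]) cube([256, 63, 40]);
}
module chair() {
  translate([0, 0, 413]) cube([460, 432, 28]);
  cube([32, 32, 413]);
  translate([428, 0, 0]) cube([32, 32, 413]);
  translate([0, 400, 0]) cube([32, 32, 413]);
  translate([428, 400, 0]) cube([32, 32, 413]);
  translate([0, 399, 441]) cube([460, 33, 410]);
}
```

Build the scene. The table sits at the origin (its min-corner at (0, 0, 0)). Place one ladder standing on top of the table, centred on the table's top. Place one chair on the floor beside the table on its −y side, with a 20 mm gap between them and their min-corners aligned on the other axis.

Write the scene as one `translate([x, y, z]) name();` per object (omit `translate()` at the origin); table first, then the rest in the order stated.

table();
translate([447, 383, 699]) ladder();
translate([0, -452, 0]) chair();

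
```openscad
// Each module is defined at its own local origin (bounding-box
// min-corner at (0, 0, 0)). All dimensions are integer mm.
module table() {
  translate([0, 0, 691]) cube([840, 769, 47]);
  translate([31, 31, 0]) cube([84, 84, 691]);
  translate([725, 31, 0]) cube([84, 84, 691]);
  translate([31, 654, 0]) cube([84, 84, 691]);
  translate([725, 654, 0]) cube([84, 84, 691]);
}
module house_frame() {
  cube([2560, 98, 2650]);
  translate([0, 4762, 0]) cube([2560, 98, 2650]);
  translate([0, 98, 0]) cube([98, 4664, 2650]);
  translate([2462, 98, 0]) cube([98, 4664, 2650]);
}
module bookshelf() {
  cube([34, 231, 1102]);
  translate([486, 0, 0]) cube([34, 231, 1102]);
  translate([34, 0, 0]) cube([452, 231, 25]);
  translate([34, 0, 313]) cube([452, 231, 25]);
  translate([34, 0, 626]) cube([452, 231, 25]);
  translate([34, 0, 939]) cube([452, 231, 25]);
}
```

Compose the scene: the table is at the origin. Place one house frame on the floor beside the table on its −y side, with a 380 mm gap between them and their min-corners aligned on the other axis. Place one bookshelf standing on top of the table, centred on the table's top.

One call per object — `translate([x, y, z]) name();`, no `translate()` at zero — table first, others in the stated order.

table();
translate([0, -5240, 0]) house_frame();
translate([160, 269, 738]) bookshelf();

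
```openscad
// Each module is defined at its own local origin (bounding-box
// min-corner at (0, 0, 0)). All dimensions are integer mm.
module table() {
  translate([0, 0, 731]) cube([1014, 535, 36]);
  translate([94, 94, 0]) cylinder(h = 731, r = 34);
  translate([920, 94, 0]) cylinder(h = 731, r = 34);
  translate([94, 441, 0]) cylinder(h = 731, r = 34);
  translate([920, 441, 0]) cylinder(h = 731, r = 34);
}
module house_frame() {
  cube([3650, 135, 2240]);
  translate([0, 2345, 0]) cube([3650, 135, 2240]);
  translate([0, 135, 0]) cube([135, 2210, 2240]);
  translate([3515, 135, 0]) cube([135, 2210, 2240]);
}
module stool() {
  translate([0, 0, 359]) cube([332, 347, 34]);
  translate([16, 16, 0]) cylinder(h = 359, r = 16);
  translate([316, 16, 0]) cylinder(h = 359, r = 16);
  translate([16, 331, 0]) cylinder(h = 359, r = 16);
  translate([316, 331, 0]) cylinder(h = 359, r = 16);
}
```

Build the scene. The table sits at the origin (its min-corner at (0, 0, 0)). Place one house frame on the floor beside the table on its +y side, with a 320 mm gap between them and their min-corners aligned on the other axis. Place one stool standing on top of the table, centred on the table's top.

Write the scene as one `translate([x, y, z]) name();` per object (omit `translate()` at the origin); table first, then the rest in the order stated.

table();
translate([0, 855, 0]) house_frame();
translate([341, 94, 767]) stool();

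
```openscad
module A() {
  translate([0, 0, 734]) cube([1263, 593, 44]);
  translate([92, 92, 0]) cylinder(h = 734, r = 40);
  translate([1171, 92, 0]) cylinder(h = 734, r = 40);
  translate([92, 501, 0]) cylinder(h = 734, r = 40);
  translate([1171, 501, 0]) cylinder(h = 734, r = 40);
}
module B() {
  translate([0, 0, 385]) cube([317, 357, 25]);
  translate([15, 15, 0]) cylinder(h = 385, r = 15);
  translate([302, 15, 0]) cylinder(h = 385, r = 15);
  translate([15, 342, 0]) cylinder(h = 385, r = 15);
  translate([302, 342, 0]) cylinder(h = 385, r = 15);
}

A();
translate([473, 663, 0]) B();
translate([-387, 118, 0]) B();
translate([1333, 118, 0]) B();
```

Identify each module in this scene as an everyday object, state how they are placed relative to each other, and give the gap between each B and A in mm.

Each stool's nearest face is 70 mm from the table's bounding box.

A is a table. B is a stool. Three stools sit around the table at the +y, −x, +x sides. The gap between each stool and the table is 70 mm.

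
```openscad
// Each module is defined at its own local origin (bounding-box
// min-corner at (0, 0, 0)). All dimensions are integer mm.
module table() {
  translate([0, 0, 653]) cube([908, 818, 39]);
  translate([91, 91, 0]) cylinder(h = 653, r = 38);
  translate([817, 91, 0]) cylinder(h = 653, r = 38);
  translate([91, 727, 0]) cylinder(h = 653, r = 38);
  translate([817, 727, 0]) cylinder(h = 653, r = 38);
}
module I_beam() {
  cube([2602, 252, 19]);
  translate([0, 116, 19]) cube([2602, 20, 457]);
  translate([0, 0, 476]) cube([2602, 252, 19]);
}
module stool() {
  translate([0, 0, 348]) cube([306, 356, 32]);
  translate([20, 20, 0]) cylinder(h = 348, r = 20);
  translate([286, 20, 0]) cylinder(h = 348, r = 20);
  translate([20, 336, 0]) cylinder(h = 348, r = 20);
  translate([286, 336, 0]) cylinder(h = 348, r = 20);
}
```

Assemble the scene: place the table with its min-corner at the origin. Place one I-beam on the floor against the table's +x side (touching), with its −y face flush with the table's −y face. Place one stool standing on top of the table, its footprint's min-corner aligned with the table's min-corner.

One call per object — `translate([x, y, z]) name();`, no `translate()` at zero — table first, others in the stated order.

table();
translate([908, 0, 0]) I_beam();
translate([0, 0, 692]) stool();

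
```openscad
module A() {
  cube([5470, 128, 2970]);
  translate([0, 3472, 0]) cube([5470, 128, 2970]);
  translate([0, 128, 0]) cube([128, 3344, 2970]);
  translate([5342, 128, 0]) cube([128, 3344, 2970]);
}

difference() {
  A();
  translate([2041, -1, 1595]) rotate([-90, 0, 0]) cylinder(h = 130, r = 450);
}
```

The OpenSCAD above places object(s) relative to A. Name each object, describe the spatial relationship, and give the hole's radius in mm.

A is a house frame. The house frame has a circular hole through its front wall. The hole's radius is 450 mm.

The subtracted cylinder has r = 450 mm.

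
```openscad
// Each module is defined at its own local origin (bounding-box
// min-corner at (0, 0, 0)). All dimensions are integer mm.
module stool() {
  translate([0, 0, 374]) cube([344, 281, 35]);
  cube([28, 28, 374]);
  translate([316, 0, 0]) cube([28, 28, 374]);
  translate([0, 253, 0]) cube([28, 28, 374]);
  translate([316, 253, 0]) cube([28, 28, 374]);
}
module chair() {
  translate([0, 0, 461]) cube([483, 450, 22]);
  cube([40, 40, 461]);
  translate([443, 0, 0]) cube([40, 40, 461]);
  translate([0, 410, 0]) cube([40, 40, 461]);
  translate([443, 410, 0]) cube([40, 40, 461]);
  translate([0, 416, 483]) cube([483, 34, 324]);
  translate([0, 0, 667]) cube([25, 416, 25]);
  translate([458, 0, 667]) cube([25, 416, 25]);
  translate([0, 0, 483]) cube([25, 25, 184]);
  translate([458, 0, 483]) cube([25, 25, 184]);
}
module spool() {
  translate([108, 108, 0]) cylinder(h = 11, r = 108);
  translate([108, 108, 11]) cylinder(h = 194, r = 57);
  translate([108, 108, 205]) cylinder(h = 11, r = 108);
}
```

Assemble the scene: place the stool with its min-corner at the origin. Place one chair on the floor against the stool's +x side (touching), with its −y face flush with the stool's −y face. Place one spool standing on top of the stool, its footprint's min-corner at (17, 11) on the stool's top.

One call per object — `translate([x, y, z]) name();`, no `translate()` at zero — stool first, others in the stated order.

stool();
translate([344, 0, 0]) chair();
translate([17, 11, 409]) spool();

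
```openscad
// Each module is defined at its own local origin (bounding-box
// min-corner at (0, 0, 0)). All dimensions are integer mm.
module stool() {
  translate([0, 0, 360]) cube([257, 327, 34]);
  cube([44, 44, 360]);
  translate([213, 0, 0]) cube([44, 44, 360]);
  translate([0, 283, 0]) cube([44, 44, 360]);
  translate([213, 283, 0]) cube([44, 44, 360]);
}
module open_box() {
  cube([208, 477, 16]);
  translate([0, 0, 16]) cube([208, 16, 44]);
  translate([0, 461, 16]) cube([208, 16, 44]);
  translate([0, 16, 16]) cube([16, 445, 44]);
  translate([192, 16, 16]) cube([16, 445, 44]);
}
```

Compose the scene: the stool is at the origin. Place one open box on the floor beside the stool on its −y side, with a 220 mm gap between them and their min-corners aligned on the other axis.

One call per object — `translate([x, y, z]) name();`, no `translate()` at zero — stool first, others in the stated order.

stool();
translate([0, -697, 0]) open_box();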